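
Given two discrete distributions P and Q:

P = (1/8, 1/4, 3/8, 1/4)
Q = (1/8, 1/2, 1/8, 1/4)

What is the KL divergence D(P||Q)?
D(P||Q) = Σ P(i) log₂(P(i)/Q(i))
  i=0: (1/8) × log₂((1/8)/(1/8)) = (1/8) × log₂(1) = 0.0000
  i=1: (1/4) × log₂((1/4)/(1/2)) = (1/4) × log₂(1/2) = -0.2500
  i=2: (3/8) × log₂((3/8)/(1/8)) = (3/8) × log₂(3) = 0.5944
  i=3: (1/4) × log₂((1/4)/(1/4)) = (1/4) × log₂(1) = 0.0000
D(P||Q) = 0.0000 - 0.2500 + 0.5944 + 0.0000
  = 0.3444 bits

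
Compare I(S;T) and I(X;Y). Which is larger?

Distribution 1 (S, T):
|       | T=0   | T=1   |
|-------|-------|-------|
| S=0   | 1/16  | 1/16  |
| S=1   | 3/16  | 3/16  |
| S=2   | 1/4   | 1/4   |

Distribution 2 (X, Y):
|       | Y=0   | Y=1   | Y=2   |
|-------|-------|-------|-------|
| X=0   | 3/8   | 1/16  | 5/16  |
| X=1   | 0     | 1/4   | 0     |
Distribution 1 (S, T):
Marginal P(S) (row sums):
  P(S=0) = 1/16 + 1/16 = 1/8
  P(S=1) = 3/16 + 3/16 = 3/8
  P(S=2) = 1/4 + 1/4 = 1/2
Marginal P(T) (column sums):
  P(T=0) = 1/16 + 3/16 + 1/4 = 1/2
  P(T=1) = 1/16 + 3/16 + 1/4 = 1/2

H(S) = -[(1/8)·log₂(1/8) + (3/8)·log₂(3/8) + (1/2)·log₂(1/2)]
  = 0.3750 + 0.5306 + 0.5000
  = 1.4056 bits
H(T) = -[(1/2)·log₂(1/2) + (1/2)·log₂(1/2)]
  = 0.5000 + 0.5000
  = 1.0000 bits
H(S,T) = -[(1/16)·log₂(1/16) + (1/16)·log₂(1/16) + (3/16)·log₂(3/16) + (3/16)·log₂(3/16) + (1/4)·log₂(1/4) + (1/4)·log₂(1/4)]
  = 0.2500 + 0.2500 + 0.4528 + 0.4528 + 0.5000 + 0.5000
  = 2.4056 bits

I(S;T) = H(S) + H(T) - H(S,T)
  = 1.4056 + 1.0000 - 2.4056
  = 0.0000 bits

Distribution 2 (X, Y):
Marginal P(X) (row sums):
  P(X=0) = 3/8 + 1/16 + 5/16 = 3/4
  P(X=1) = 0 + 1/4 + 0 = 1/4
Marginal P(Y) (column sums):
  P(Y=0) = 3/8 + 0 = 3/8
  P(Y=1) = 1/16 + 1/4 = 5/16
  P(Y=2) = 5/16 + 0 = 5/16

H(X) = -[(3/4)·log₂(3/4) + (1/4)·log₂(1/4)]
  = 0.3113 + 0.5000
  = 0.8113 bits
H(Y) = -[(3/8)·log₂(3/8) + (5/16)·log₂(5/16) + (5/16)·log₂(5/16)]
  = 0.5306 + 0.5244 + 0.5244
  = 1.5794 bits
H(X,Y) = -[(3/8)·log₂(3/8) + (1/16)·log₂(1/16) + (5/16)·log₂(5/16) + (1/4)·log₂(1/4)]
  = 0.5306 + 0.2500 + 0.5244 + 0.5000
  = 1.8050 bits

I(X;Y) = H(X) + H(Y) - H(X,Y)
  = 0.8113 + 1.5794 - 1.8050
  = 0.5857 bits

I(X;Y) = 0.5857 bits > I(S;T) = 0.0000 bits, so (X, Y) has the higher mutual information (stronger dependence).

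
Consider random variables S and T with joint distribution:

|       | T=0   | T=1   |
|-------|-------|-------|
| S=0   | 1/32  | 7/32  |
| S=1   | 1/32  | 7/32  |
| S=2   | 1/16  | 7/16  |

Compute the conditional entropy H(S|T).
Marginal P(T) (column sums):
  P(T=0) = 1/32 + 1/32 + 1/16 = 1/8
  P(T=1) = 7/32 + 7/32 + 7/16 = 7/8

H(S|T) = -Σ P(S,T)·log₂ P(S|T), where P(S|T) = P(S,T) / P(T)
  (S=0,T=0): P(S|T) = (1/32)/(1/8) = 1/4;  -(1/32)·log₂(1/4) = 0.0625
  (S=0,T=1): P(S|T) = (7/32)/(7/8) = 1/4;  -(7/32)·log₂(1/4) = 0.4375
  (S=1,T=0): P(S|T) = (1/32)/(1/8) = 1/4;  -(1/32)·log₂(1/4) = 0.0625
  (S=1,T=1): P(S|T) = (7/32)/(7/8) = 1/4;  -(7/32)·log₂(1/4) = 0.4375
  (S=2,T=0): P(S|T) = (1/16)/(1/8) = 1/2;  -(1/16)·log₂(1/2) = 0.0625
  (S=2,T=1): P(S|T) = (7/16)/(7/8) = 1/2;  -(7/16)·log₂(1/2) = 0.4375
H(S|T) = 0.0625 + 0.4375 + 0.0625 + 0.4375 + 0.0625 + 0.4375
  = 1.5000 bits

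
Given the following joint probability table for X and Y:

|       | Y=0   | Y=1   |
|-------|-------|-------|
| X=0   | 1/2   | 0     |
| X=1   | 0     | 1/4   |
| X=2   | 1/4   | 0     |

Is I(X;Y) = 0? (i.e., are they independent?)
Marginal P(X) (row sums):
  P(X=0) = 1/2 + 0 = 1/2
  P(X=1) = 0 + 1/4 = 1/4
  P(X=2) = 1/4 + 0 = 1/4
Marginal P(Y) (column sums):
  P(Y=0) = 1/2 + 0 + 1/4 = 3/4
  P(Y=1) = 0 + 1/4 + 0 = 1/4

X and Y are independent iff P(X=i,Y=j) = P(X=i)·P(Y=j) for every cell.
  P(X=0)·P(Y=0) = 1/2 × 3/4 = 3/8, but P(X=0,Y=0) = 1/2 ✗

No, X and Y are not independent. Quantitatively, I(X;Y) > 0:

H(X) = -[(1/2)·log₂(1/2) + (1/4)·log₂(1/4) + (1/4)·log₂(1/4)]
  = 0.5000 + 0.5000 + 0.5000
  = 1.5000 bits
H(Y) = -[(3/4)·log₂(3/4) + (1/4)·log₂(1/4)]
  = 0.3113 + 0.5000
  = 0.8113 bits
H(X,Y) = -[(1/2)·log₂(1/2) + (1/4)·log₂(1/4) + (1/4)·log₂(1/4)]
  = 0.5000 + 0.5000 + 0.5000
  = 1.5000 bits
I(X;Y) = H(X) + H(Y) - H(X,Y) = 1.5000 + 0.8113 - 1.5000 = 0.8113 bits > 0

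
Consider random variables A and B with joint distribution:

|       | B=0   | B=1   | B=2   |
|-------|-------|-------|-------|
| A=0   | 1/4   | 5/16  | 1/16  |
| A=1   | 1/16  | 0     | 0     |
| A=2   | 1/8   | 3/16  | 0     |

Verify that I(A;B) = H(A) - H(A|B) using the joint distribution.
Left side, from I(A;B) = H(A) + H(B) - H(A,B):
Marginal P(A) (row sums):
  P(A=0) = 1/4 + 5/16 + 1/16 = 5/8
  P(A=1) = 1/16 + 0 + 0 = 1/16
  P(A=2) = 1/8 + 3/16 + 0 = 5/16
Marginal P(B) (column sums):
  P(B=0) = 1/4 + 1/16 + 1/8 = 7/16
  P(B=1) = 5/16 + 0 + 3/16 = 1/2
  P(B=2) = 1/16 + 0 + 0 = 1/16

H(A) = -[(5/8)·log₂(5/8) + (1/16)·log₂(1/16) + (5/16)·log₂(5/16)]
  = 0.4238 + 0.2500 + 0.5244
  = 1.1982 bits
H(B) = -[(7/16)·log₂(7/16) + (1/2)·log₂(1/2) + (1/16)·log₂(1/16)]
  = 0.5218 + 0.5000 + 0.2500
  = 1.2718 bits
H(A,B) = -[(1/4)·log₂(1/4) + (5/16)·log₂(5/16) + (1/16)·log₂(1/16) + (1/16)·log₂(1/16) + (1/8)·log₂(1/8) + (3/16)·log₂(3/16)]
  = 0.5000 + 0.5244 + 0.2500 + 0.2500 + 0.3750 + 0.4528
  = 2.3522 bits

I(A;B) = H(A) + H(B) - H(A,B)
  = 1.1982 + 1.2718 - 2.3522
  = 0.1178 bits

Right side, with H(A|B) computed directly from the conditional probabilities:
H(A|B) = -Σ P(A,B)·log₂ P(A|B), where P(A|B) = P(A,B) / P(B)
  (cells with P(A,B) = 0 contribute 0)
  (A=0,B=0): P(A|B) = (1/4)/(7/16) = 4/7;  -(1/4)·log₂(4/7) = 0.2018
  (A=0,B=1): P(A|B) = (5/16)/(1/2) = 5/8;  -(5/16)·log₂(5/8) = 0.2119
  (A=0,B=2): P(A|B) = (1/16)/(1/16) = 1;  -(1/16)·log₂(1) = 0.0000
  (A=1,B=0): P(A|B) = (1/16)/(7/16) = 1/7;  -(1/16)·log₂(1/7) = 0.1755
  (A=2,B=0): P(A|B) = (1/8)/(7/16) = 2/7;  -(1/8)·log₂(2/7) = 0.2259
  (A=2,B=1): P(A|B) = (3/16)/(1/2) = 3/8;  -(3/16)·log₂(3/8) = 0.2653
H(A|B) = 0.2018 + 0.2119 + 0.0000 + 0.1755 + 0.2259 + 0.2653
  = 1.0804 bits
H(A) - H(A|B) = 1.1982 - 1.0804 = 0.1178 bits

Both sides equal 0.1178 bits, so I(A;B) = H(A) - H(A|B) ✓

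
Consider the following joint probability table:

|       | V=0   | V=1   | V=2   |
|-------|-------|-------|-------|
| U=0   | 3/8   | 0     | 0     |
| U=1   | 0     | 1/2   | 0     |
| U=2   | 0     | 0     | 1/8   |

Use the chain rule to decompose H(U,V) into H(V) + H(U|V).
By the chain rule: H(U,V) = H(V) + H(U|V)

Marginal P(V) (column sums):
  P(V=0) = 3/8 + 0 + 0 = 3/8
  P(V=1) = 0 + 1/2 + 0 = 1/2
  P(V=2) = 0 + 0 + 1/8 = 1/8
H(V) = -[(3/8)·log₂(3/8) + (1/2)·log₂(1/2) + (1/8)·log₂(1/8)]
  = 0.5306 + 0.5000 + 0.3750
  = 1.4056 bits
H(U|V) = -Σ P(U,V)·log₂ P(U|V), where P(U|V) = P(U,V) / P(V)
  (cells with P(U,V) = 0 contribute 0)
  (U=0,V=0): P(U|V) = (3/8)/(3/8) = 1;  -(3/8)·log₂(1) = 0.0000
  (U=1,V=1): P(U|V) = (1/2)/(1/2) = 1;  -(1/2)·log₂(1) = 0.0000
  (U=2,V=2): P(U|V) = (1/8)/(1/8) = 1;  -(1/8)·log₂(1) = 0.0000
H(U|V) = 0.0000 + 0.0000 + 0.0000
  = 0.0000 bits

H(U,V) = H(V) + H(U|V) = 1.4056 + 0.0000 = 1.4056 bits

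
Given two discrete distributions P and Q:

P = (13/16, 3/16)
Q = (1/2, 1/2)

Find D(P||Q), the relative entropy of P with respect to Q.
D(P||Q) = Σ P(i) log₂(P(i)/Q(i))
  i=0: (13/16) × log₂((13/16)/(1/2)) = (13/16) × log₂(13/8) = 0.5691
  i=1: (3/16) × log₂((3/16)/(1/2)) = (3/16) × log₂(3/8) = -0.2653
D(P||Q) = 0.5691 - 0.2653
  = 0.3038 bits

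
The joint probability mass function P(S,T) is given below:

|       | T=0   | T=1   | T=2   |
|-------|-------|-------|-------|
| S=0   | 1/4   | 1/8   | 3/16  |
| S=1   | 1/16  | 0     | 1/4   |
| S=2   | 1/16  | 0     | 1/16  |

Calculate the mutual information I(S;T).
Marginal P(S) (row sums):
  P(S=0) = 1/4 + 1/8 + 3/16 = 9/16
  P(S=1) = 1/16 + 0 + 1/4 = 5/16
  P(S=2) = 1/16 + 0 + 1/16 = 1/8
Marginal P(T) (column sums):
  P(T=0) = 1/4 + 1/16 + 1/16 = 3/8
  P(T=1) = 1/8 + 0 + 0 = 1/8
  P(T=2) = 3/16 + 1/4 + 1/16 = 1/2

H(S) = -[(9/16)·log₂(9/16) + (5/16)·log₂(5/16) + (1/8)·log₂(1/8)]
  = 0.4669 + 0.5244 + 0.3750
  = 1.3663 bits
H(T) = -[(3/8)·log₂(3/8) + (1/8)·log₂(1/8) + (1/2)·log₂(1/2)]
  = 0.5306 + 0.3750 + 0.5000
  = 1.4056 bits
H(S,T) = -[(1/4)·log₂(1/4) + (1/8)·log₂(1/8) + (3/16)·log₂(3/16) + (1/16)·log₂(1/16) + (1/4)·log₂(1/4) + (1/16)·log₂(1/16) + (1/16)·log₂(1/16)]
  = 0.5000 + 0.3750 + 0.4528 + 0.2500 + 0.5000 + 0.2500 + 0.2500
  = 2.5778 bits

I(S;T) = H(S) + H(T) - H(S,T)
  = 1.3663 + 1.4056 - 2.5778
  = 0.1941 bits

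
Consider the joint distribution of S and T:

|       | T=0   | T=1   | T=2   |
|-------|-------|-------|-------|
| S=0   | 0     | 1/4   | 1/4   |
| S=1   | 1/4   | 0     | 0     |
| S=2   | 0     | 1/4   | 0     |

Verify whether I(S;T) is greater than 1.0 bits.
Marginal P(S) (row sums):
  P(S=0) = 0 + 1/4 + 1/4 = 1/2
  P(S=1) = 1/4 + 0 + 0 = 1/4
  P(S=2) = 0 + 1/4 + 0 = 1/4
Marginal P(T) (column sums):
  P(T=0) = 0 + 1/4 + 0 = 1/4
  P(T=1) = 1/4 + 0 + 1/4 = 1/2
  P(T=2) = 1/4 + 0 + 0 = 1/4

H(S) = -[(1/2)·log₂(1/2) + (1/4)·log₂(1/4) + (1/4)·log₂(1/4)]
  = 0.5000 + 0.5000 + 0.5000
  = 1.5000 bits
H(T) = -[(1/4)·log₂(1/4) + (1/2)·log₂(1/2) + (1/4)·log₂(1/4)]
  = 0.5000 + 0.5000 + 0.5000
  = 1.5000 bits
H(S,T) = -[(1/4)·log₂(1/4) + (1/4)·log₂(1/4) + (1/4)·log₂(1/4) + (1/4)·log₂(1/4)]
  = 0.5000 + 0.5000 + 0.5000 + 0.5000
  = 2.0000 bits

I(S;T) = H(S) + H(T) - H(S,T)
  = 1.5000 + 1.5000 - 2.0000
  = 1.0000 bits

No. I(S;T) = 1.0000 bits, which is ≤ 1.0 bits.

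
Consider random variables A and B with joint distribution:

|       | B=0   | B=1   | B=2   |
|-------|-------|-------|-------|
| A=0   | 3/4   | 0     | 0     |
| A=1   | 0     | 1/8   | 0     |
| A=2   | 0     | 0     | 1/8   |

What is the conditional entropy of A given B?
Marginal P(B) (column sums):
  P(B=0) = 3/4 + 0 + 0 = 3/4
  P(B=1) = 0 + 1/8 + 0 = 1/8
  P(B=2) = 0 + 0 + 1/8 = 1/8

H(A|B) = -Σ P(A,B)·log₂ P(A|B), where P(A|B) = P(A,B) / P(B)
  (cells with P(A,B) = 0 contribute 0)
  (A=0,B=0): P(A|B) = (3/4)/(3/4) = 1;  -(3/4)·log₂(1) = 0.0000
  (A=1,B=1): P(A|B) = (1/8)/(1/8) = 1;  -(1/8)·log₂(1) = 0.0000
  (A=2,B=2): P(A|B) = (1/8)/(1/8) = 1;  -(1/8)·log₂(1) = 0.0000
H(A|B) = 0.0000 + 0.0000 + 0.0000
  = 0.0000 bits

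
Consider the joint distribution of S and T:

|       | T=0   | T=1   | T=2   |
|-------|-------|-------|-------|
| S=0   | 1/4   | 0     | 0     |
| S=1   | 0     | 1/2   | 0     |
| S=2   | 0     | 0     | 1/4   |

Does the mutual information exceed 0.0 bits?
Marginal P(S) (row sums):
  P(S=0) = 1/4 + 0 + 0 = 1/4
  P(S=1) = 0 + 1/2 + 0 = 1/2
  P(S=2) = 0 + 0 + 1/4 = 1/4
Marginal P(T) (column sums):
  P(T=0) = 1/4 + 0 + 0 = 1/4
  P(T=1) = 0 + 1/2 + 0 = 1/2
  P(T=2) = 0 + 0 + 1/4 = 1/4

H(S) = -[(1/4)·log₂(1/4) + (1/2)·log₂(1/2) + (1/4)·log₂(1/4)]
  = 0.5000 + 0.5000 + 0.5000
  = 1.5000 bits
H(T) = -[(1/4)·log₂(1/4) + (1/2)·log₂(1/2) + (1/4)·log₂(1/4)]
  = 0.5000 + 0.5000 + 0.5000
  = 1.5000 bits
H(S,T) = -[(1/4)·log₂(1/4) + (1/2)·log₂(1/2) + (1/4)·log₂(1/4)]
  = 0.5000 + 0.5000 + 0.5000
  = 1.5000 bits

I(S;T) = H(S) + H(T) - H(S,T)
  = 1.5000 + 1.5000 - 1.5000
  = 1.5000 bits

Yes. I(S;T) = 1.5000 bits, which is > 0.0 bits.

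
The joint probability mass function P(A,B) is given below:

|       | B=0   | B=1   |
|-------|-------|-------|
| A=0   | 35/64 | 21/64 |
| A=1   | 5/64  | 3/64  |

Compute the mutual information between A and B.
Marginal P(A) (row sums):
  P(A=0) = 35/64 + 21/64 = 7/8
  P(A=1) = 5/64 + 3/64 = 1/8
Marginal P(B) (column sums):
  P(B=0) = 35/64 + 5/64 = 5/8
  P(B=1) = 21/64 + 3/64 = 3/8

H(A) = -[(7/8)·log₂(7/8) + (1/8)·log₂(1/8)]
  = 0.1686 + 0.3750
  = 0.5436 bits
H(B) = -[(5/8)·log₂(5/8) + (3/8)·log₂(3/8)]
  = 0.4238 + 0.5306
  = 0.9544 bits
H(A,B) = -[(35/64)·log₂(35/64) + (21/64)·log₂(21/64) + (5/64)·log₂(5/64) + (3/64)·log₂(3/64)]
  = 0.4762 + 0.5275 + 0.2873 + 0.2070
  = 1.4980 bits

I(A;B) = H(A) + H(B) - H(A,B)
  = 0.5436 + 0.9544 - 1.4980
  = 0.0000 bits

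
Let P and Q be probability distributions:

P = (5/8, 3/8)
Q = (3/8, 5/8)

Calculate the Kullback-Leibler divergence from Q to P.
D(P||Q) = Σ P(i) log₂(P(i)/Q(i))
  i=0: (5/8) × log₂((5/8)/(3/8)) = (5/8) × log₂(5/3) = 0.4606
  i=1: (3/8) × log₂((3/8)/(5/8)) = (3/8) × log₂(3/5) = -0.2764
D(P||Q) = 0.4606 - 0.2764
  = 0.1842 bits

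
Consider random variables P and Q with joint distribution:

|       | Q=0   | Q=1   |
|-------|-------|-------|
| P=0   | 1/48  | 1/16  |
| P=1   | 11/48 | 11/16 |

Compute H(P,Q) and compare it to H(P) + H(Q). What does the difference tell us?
Marginal P(P) (row sums):
  P(P=0) = 1/48 + 1/16 = 1/12
  P(P=1) = 11/48 + 11/16 = 11/12
Marginal P(Q) (column sums):
  P(Q=0) = 1/48 + 11/48 = 1/4
  P(Q=1) = 1/16 + 11/16 = 3/4

H(P,Q) = -[(1/48)·log₂(1/48) + (1/16)·log₂(1/16) + (11/48)·log₂(11/48) + (11/16)·log₂(11/16)]
  = 0.1164 + 0.2500 + 0.4871 + 0.3716
  = 1.2251 bits
H(P) = -[(1/12)·log₂(1/12) + (11/12)·log₂(11/12)]
  = 0.2987 + 0.1151
  = 0.4138 bits
H(Q) = -[(1/4)·log₂(1/4) + (3/4)·log₂(3/4)]
  = 0.5000 + 0.3113
  = 0.8113 bits

H(P) + H(Q) = 0.4138 + 0.8113 = 1.2251 bits
Difference: H(P) + H(Q) - H(P,Q) = 1.2251 - 1.2251 = 0.0000 bits = I(P;Q)

The difference is the mutual information; it is 0 here, so P and Q are independent (the joint entropy equals the sum of the marginal entropies).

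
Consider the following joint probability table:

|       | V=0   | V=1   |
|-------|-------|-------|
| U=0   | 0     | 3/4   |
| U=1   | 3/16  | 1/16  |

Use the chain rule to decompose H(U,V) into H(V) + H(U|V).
By the chain rule: H(U,V) = H(V) + H(U|V)

Marginal P(V) (column sums):
  P(V=0) = 0 + 3/16 = 3/16
  P(V=1) = 3/4 + 1/16 = 13/16
H(V) = -[(3/16)·log₂(3/16) + (13/16)·log₂(13/16)]
  = 0.4528 + 0.2434
  = 0.6962 bits
H(U|V) = -Σ P(U,V)·log₂ P(U|V), where P(U|V) = P(U,V) / P(V)
  (cells with P(U,V) = 0 contribute 0)
  (U=0,V=1): P(U|V) = (3/4)/(13/16) = 12/13;  -(3/4)·log₂(12/13) = 0.0866
  (U=1,V=0): P(U|V) = (3/16)/(3/16) = 1;  -(3/16)·log₂(1) = 0.0000
  (U=1,V=1): P(U|V) = (1/16)/(13/16) = 1/13;  -(1/16)·log₂(1/13) = 0.2313
H(U|V) = 0.0866 + 0.0000 + 0.2313
  = 0.3179 bits

H(U,V) = H(V) + H(U|V) = 0.6962 + 0.3179 = 1.0141 bits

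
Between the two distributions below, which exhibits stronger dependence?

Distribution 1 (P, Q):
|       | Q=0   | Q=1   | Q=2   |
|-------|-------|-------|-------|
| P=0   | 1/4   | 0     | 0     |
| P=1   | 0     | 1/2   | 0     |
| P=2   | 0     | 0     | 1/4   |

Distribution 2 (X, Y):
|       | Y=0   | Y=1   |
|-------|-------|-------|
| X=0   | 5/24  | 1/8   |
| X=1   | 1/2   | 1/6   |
Distribution 1 (P, Q):
Marginal P(P) (row sums):
  P(P=0) = 1/4 + 0 + 0 = 1/4
  P(P=1) = 0 + 1/2 + 0 = 1/2
  P(P=2) = 0 + 0 + 1/4 = 1/4
Marginal P(Q) (column sums):
  P(Q=0) = 1/4 + 0 + 0 = 1/4
  P(Q=1) = 0 + 1/2 + 0 = 1/2
  P(Q=2) = 0 + 0 + 1/4 = 1/4

H(P) = -[(1/4)·log₂(1/4) + (1/2)·log₂(1/2) + (1/4)·log₂(1/4)]
  = 0.5000 + 0.5000 + 0.5000
  = 1.5000 bits
H(Q) = -[(1/4)·log₂(1/4) + (1/2)·log₂(1/2) + (1/4)·log₂(1/4)]
  = 0.5000 + 0.5000 + 0.5000
  = 1.5000 bits
H(P,Q) = -[(1/4)·log₂(1/4) + (1/2)·log₂(1/2) + (1/4)·log₂(1/4)]
  = 0.5000 + 0.5000 + 0.5000
  = 1.5000 bits

I(P;Q) = H(P) + H(Q) - H(P,Q)
  = 1.5000 + 1.5000 - 1.5000
  = 1.5000 bits

Distribution 2 (X, Y):
Marginal P(X) (row sums):
  P(X=0) = 5/24 + 1/8 = 1/3
  P(X=1) = 1/2 + 1/6 = 2/3
Marginal P(Y) (column sums):
  P(Y=0) = 5/24 + 1/2 = 17/24
  P(Y=1) = 1/8 + 1/6 = 7/24

H(X) = -[(1/3)·log₂(1/3) + (2/3)·log₂(2/3)]
  = 0.5283 + 0.3900
  = 0.9183 bits
H(Y) = -[(17/24)·log₂(17/24) + (7/24)·log₂(7/24)]
  = 0.3524 + 0.5185
  = 0.8709 bits
H(X,Y) = -[(5/24)·log₂(5/24) + (1/8)·log₂(1/8) + (1/2)·log₂(1/2) + (1/6)·log₂(1/6)]
  = 0.4715 + 0.3750 + 0.5000 + 0.4308
  = 1.7773 bits

I(X;Y) = H(X) + H(Y) - H(X,Y)
  = 0.9183 + 0.8709 - 1.7773
  = 0.0119 bits

I(P;Q) = 1.5000 bits > I(X;Y) = 0.0119 bits, so (P, Q) has the higher mutual information (stronger dependence).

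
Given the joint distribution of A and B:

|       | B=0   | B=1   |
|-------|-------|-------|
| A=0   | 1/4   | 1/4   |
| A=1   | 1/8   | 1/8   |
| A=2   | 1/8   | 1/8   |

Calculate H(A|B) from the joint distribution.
Marginal P(B) (column sums):
  P(B=0) = 1/4 + 1/8 + 1/8 = 1/2
  P(B=1) = 1/4 + 1/8 + 1/8 = 1/2

H(A|B) = -Σ P(A,B)·log₂ P(A|B), where P(A|B) = P(A,B) / P(B)
  (A=0,B=0): P(A|B) = (1/4)/(1/2) = 1/2;  -(1/4)·log₂(1/2) = 0.2500
  (A=0,B=1): P(A|B) = (1/4)/(1/2) = 1/2;  -(1/4)·log₂(1/2) = 0.2500
  (A=1,B=0): P(A|B) = (1/8)/(1/2) = 1/4;  -(1/8)·log₂(1/4) = 0.2500
  (A=1,B=1): P(A|B) = (1/8)/(1/2) = 1/4;  -(1/8)·log₂(1/4) = 0.2500
  (A=2,B=0): P(A|B) = (1/8)/(1/2) = 1/4;  -(1/8)·log₂(1/4) = 0.2500
  (A=2,B=1): P(A|B) = (1/8)/(1/2) = 1/4;  -(1/8)·log₂(1/4) = 0.2500
H(A|B) = 0.2500 + 0.2500 + 0.2500 + 0.2500 + 0.2500 + 0.2500
  = 1.5000 bits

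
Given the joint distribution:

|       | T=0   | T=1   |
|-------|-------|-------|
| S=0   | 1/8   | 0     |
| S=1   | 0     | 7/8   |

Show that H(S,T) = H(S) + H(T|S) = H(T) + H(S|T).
Marginal P(S) (row sums):
  P(S=0) = 1/8 + 0 = 1/8
  P(S=1) = 0 + 7/8 = 7/8
Marginal P(T) (column sums):
  P(T=0) = 1/8 + 0 = 1/8
  P(T=1) = 0 + 7/8 = 7/8

Decomposition 1: H(S) + H(T|S)
H(S) = -[(1/8)·log₂(1/8) + (7/8)·log₂(7/8)]
  = 0.3750 + 0.1686
  = 0.5436 bits
H(T|S) = -Σ P(S,T)·log₂ P(T|S), where P(T|S) = P(S,T) / P(S)
  (cells with P(S,T) = 0 contribute 0)
  (S=0,T=0): P(T|S) = (1/8)/(1/8) = 1;  -(1/8)·log₂(1) = 0.0000
  (S=1,T=1): P(T|S) = (7/8)/(7/8) = 1;  -(7/8)·log₂(1) = 0.0000
H(T|S) = 0.0000 + 0.0000
  = 0.0000 bits
H(S) + H(T|S) = 0.5436 + 0.0000 = 0.5436 bits

Decomposition 2: H(T) + H(S|T)
H(T) = -[(1/8)·log₂(1/8) + (7/8)·log₂(7/8)]
  = 0.3750 + 0.1686
  = 0.5436 bits
H(S|T) = -Σ P(S,T)·log₂ P(S|T), where P(S|T) = P(S,T) / P(T)
  (cells with P(S,T) = 0 contribute 0)
  (S=0,T=0): P(S|T) = (1/8)/(1/8) = 1;  -(1/8)·log₂(1) = 0.0000
  (S=1,T=1): P(S|T) = (7/8)/(7/8) = 1;  -(7/8)·log₂(1) = 0.0000
H(S|T) = 0.0000 + 0.0000
  = 0.0000 bits
H(T) + H(S|T) = 0.5436 + 0.0000 = 0.5436 bits

Direct computation of the joint entropy:
H(S,T) = -[(1/8)·log₂(1/8) + (7/8)·log₂(7/8)]
  = 0.3750 + 0.1686
  = 0.5436 bits

All three agree: H(S,T) = 0.5436 bits ✓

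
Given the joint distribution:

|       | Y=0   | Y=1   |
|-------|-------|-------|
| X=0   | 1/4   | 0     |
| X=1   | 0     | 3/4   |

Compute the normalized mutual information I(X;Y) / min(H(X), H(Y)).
Marginal P(X) (row sums):
  P(X=0) = 1/4 + 0 = 1/4
  P(X=1) = 0 + 3/4 = 3/4
Marginal P(Y) (column sums):
  P(Y=0) = 1/4 + 0 = 1/4
  P(Y=1) = 0 + 3/4 = 3/4

H(X) = -[(1/4)·log₂(1/4) + (3/4)·log₂(3/4)]
  = 0.5000 + 0.3113
  = 0.8113 bits
H(Y) = -[(1/4)·log₂(1/4) + (3/4)·log₂(3/4)]
  = 0.5000 + 0.3113
  = 0.8113 bits
H(X,Y) = -[(1/4)·log₂(1/4) + (3/4)·log₂(3/4)]
  = 0.5000 + 0.3113
  = 0.8113 bits

I(X;Y) = H(X) + H(Y) - H(X,Y)
  = 0.8113 + 0.8113 - 0.8113
  = 0.8113 bits

min(H(X), H(Y)) = min(0.8113, 0.8113) = 0.8113 bits
Normalized MI = 0.8113 / 0.8113 = 1.0000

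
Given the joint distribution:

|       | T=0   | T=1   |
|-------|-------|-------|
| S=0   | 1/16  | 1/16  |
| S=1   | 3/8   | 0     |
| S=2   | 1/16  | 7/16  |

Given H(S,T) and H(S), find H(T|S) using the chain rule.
From the chain rule: H(S,T) = H(S) + H(T|S)
Therefore: H(T|S) = H(S,T) - H(S)

H(S,T) = -[(1/16)·log₂(1/16) + (1/16)·log₂(1/16) + (3/8)·log₂(3/8) + (1/16)·log₂(1/16) + (7/16)·log₂(7/16)]
  = 0.2500 + 0.2500 + 0.5306 + 0.2500 + 0.5218
  = 1.8024 bits
Marginal P(S) (row sums):
  P(S=0) = 1/16 + 1/16 = 1/8
  P(S=1) = 3/8 + 0 = 3/8
  P(S=2) = 1/16 + 7/16 = 1/2
H(S) = -[(1/8)·log₂(1/8) + (3/8)·log₂(3/8) + (1/2)·log₂(1/2)]
  = 0.3750 + 0.5306 + 0.5000
  = 1.4056 bits

H(T|S) = 1.8024 - 1.4056 = 0.3968 bits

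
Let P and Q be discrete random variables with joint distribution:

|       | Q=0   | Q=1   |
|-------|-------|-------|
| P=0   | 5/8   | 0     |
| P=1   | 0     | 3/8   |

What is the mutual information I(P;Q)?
Marginal P(P) (row sums):
  P(P=0) = 5/8 + 0 = 5/8
  P(P=1) = 0 + 3/8 = 3/8
Marginal P(Q) (column sums):
  P(Q=0) = 5/8 + 0 = 5/8
  P(Q=1) = 0 + 3/8 = 3/8

H(P) = -[(5/8)·log₂(5/8) + (3/8)·log₂(3/8)]
  = 0.4238 + 0.5306
  = 0.9544 bits
H(Q) = -[(5/8)·log₂(5/8) + (3/8)·log₂(3/8)]
  = 0.4238 + 0.5306
  = 0.9544 bits
H(P,Q) = -[(5/8)·log₂(5/8) + (3/8)·log₂(3/8)]
  = 0.4238 + 0.5306
  = 0.9544 bits

I(P;Q) = H(P) + H(Q) - H(P,Q)
  = 0.9544 + 0.9544 - 0.9544
  = 0.9544 bits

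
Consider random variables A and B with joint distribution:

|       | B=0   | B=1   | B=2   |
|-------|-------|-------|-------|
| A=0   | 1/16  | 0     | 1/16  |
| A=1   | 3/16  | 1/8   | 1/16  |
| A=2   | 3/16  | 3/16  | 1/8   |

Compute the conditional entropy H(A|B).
Marginal P(B) (column sums):
  P(B=0) = 1/16 + 3/16 + 3/16 = 7/16
  P(B=1) = 0 + 1/8 + 3/16 = 5/16
  P(B=2) = 1/16 + 1/16 + 1/8 = 1/4

H(A|B) = -Σ P(A,B)·log₂ P(A|B), where P(A|B) = P(A,B) / P(B)
  (cells with P(A,B) = 0 contribute 0)
  (A=0,B=0): P(A|B) = (1/16)/(7/16) = 1/7;  -(1/16)·log₂(1/7) = 0.1755
  (A=0,B=2): P(A|B) = (1/16)/(1/4) = 1/4;  -(1/16)·log₂(1/4) = 0.1250
  (A=1,B=0): P(A|B) = (3/16)/(7/16) = 3/7;  -(3/16)·log₂(3/7) = 0.2292
  (A=1,B=1): P(A|B) = (1/8)/(5/16) = 2/5;  -(1/8)·log₂(2/5) = 0.1652
  (A=1,B=2): P(A|B) = (1/16)/(1/4) = 1/4;  -(1/16)·log₂(1/4) = 0.1250
  (A=2,B=0): P(A|B) = (3/16)/(7/16) = 3/7;  -(3/16)·log₂(3/7) = 0.2292
  (A=2,B=1): P(A|B) = (3/16)/(5/16) = 3/5;  -(3/16)·log₂(3/5) = 0.1382
  (A=2,B=2): P(A|B) = (1/8)/(1/4) = 1/2;  -(1/8)·log₂(1/2) = 0.1250
H(A|B) = 0.1755 + 0.1250 + 0.2292 + 0.1652 + 0.1250 + 0.2292 + 0.1382 + 0.1250
  = 1.3123 bits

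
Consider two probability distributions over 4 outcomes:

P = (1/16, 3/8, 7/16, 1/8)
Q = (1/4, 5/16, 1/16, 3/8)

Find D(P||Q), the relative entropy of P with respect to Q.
D(P||Q) = Σ P(i) log₂(P(i)/Q(i))
  i=0: (1/16) × log₂((1/16)/(1/4)) = (1/16) × log₂(1/4) = -0.1250
  i=1: (3/8) × log₂((3/8)/(5/16)) = (3/8) × log₂(6/5) = 0.0986
  i=2: (7/16) × log₂((7/16)/(1/16)) = (7/16) × log₂(7) = 1.2282
  i=3: (1/8) × log₂((1/8)/(3/8)) = (1/8) × log₂(1/3) = -0.1981
D(P||Q) = -0.1250 + 0.0986 + 1.2282 - 0.1981
  = 1.0037 bits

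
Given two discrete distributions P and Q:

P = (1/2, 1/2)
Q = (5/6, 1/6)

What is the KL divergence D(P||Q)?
D(P||Q) = Σ P(i) log₂(P(i)/Q(i))
  i=0: (1/2) × log₂((1/2)/(5/6)) = (1/2) × log₂(3/5) = -0.3685
  i=1: (1/2) × log₂((1/2)/(1/6)) = (1/2) × log₂(3) = 0.7925
D(P||Q) = -0.3685 + 0.7925
  = 0.4240 bits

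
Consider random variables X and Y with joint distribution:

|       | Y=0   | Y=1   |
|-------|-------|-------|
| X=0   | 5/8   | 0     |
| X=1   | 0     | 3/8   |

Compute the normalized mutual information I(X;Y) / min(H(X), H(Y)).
Marginal P(X) (row sums):
  P(X=0) = 5/8 + 0 = 5/8
  P(X=1) = 0 + 3/8 = 3/8
Marginal P(Y) (column sums):
  P(Y=0) = 5/8 + 0 = 5/8
  P(Y=1) = 0 + 3/8 = 3/8

H(X) = -[(5/8)·log₂(5/8) + (3/8)·log₂(3/8)]
  = 0.4238 + 0.5306
  = 0.9544 bits
H(Y) = -[(5/8)·log₂(5/8) + (3/8)·log₂(3/8)]
  = 0.4238 + 0.5306
  = 0.9544 bits
H(X,Y) = -[(5/8)·log₂(5/8) + (3/8)·log₂(3/8)]
  = 0.4238 + 0.5306
  = 0.9544 bits

I(X;Y) = H(X) + H(Y) - H(X,Y)
  = 0.9544 + 0.9544 - 0.9544
  = 0.9544 bits

min(H(X), H(Y)) = min(0.9544, 0.9544) = 0.9544 bits
Normalized MI = 0.9544 / 0.9544 = 1.0000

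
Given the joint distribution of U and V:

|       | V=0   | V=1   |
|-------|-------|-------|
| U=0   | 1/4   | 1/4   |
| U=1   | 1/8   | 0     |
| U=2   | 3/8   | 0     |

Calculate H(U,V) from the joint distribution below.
H(U,V) = -Σ P(U,V) log₂ P(U,V), summed over the non-zero cells:
H(U,V) = -[(1/4)·log₂(1/4) + (1/4)·log₂(1/4) + (1/8)·log₂(1/8) + (3/8)·log₂(3/8)]
  = 0.5000 + 0.5000 + 0.3750 + 0.5306
  = 1.9056 bits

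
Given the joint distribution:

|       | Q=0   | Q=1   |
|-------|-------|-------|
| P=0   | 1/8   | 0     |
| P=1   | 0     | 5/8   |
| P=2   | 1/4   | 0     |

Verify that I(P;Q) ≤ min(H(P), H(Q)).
Marginal P(P) (row sums):
  P(P=0) = 1/8 + 0 = 1/8
  P(P=1) = 0 + 5/8 = 5/8
  P(P=2) = 1/4 + 0 = 1/4
Marginal P(Q) (column sums):
  P(Q=0) = 1/8 + 0 + 1/4 = 3/8
  P(Q=1) = 0 + 5/8 + 0 = 5/8

H(P) = -[(1/8)·log₂(1/8) + (5/8)·log₂(5/8) + (1/4)·log₂(1/4)]
  = 0.3750 + 0.4238 + 0.5000
  = 1.2988 bits
H(Q) = -[(3/8)·log₂(3/8) + (5/8)·log₂(5/8)]
  = 0.5306 + 0.4238
  = 0.9544 bits
H(P,Q) = -[(1/8)·log₂(1/8) + (5/8)·log₂(5/8) + (1/4)·log₂(1/4)]
  = 0.3750 + 0.4238 + 0.5000
  = 1.2988 bits

I(P;Q) = H(P) + H(Q) - H(P,Q)
  = 1.2988 + 0.9544 - 1.2988
  = 0.9544 bits

min(H(P), H(Q)) = min(1.2988, 0.9544) = 0.9544 bits
Since 0.9544 ≤ 0.9544, the bound is satisfied ✓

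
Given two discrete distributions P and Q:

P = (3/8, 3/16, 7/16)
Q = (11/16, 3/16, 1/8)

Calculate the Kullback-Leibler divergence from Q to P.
D(P||Q) = Σ P(i) log₂(P(i)/Q(i))
  i=0: (3/8) × log₂((3/8)/(11/16)) = (3/8) × log₂(6/11) = -0.3279
  i=1: (3/16) × log₂((3/16)/(3/16)) = (3/16) × log₂(1) = 0.0000
  i=2: (7/16) × log₂((7/16)/(1/8)) = (7/16) × log₂(7/2) = 0.7907
D(P||Q) = -0.3279 + 0.0000 + 0.7907
  = 0.4628 bits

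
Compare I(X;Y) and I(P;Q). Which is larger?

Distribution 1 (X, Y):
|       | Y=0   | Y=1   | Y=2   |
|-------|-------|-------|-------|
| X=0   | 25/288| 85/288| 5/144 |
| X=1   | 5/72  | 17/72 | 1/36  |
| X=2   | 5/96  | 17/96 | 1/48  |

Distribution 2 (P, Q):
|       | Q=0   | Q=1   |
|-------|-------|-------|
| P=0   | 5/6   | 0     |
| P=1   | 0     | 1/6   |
Distribution 1 (X, Y):
Marginal P(X) (row sums):
  P(X=0) = 25/288 + 85/288 + 5/144 = 5/12
  P(X=1) = 5/72 + 17/72 + 1/36 = 1/3
  P(X=2) = 5/96 + 17/96 + 1/48 = 1/4
Marginal P(Y) (column sums):
  P(Y=0) = 25/288 + 5/72 + 5/96 = 5/24
  P(Y=1) = 85/288 + 17/72 + 17/96 = 17/24
  P(Y=2) = 5/144 + 1/36 + 1/48 = 1/12

H(X) = -[(5/12)·log₂(5/12) + (1/3)·log₂(1/3) + (1/4)·log₂(1/4)]
  = 0.5263 + 0.5283 + 0.5000
  = 1.5546 bits
H(Y) = -[(5/24)·log₂(5/24) + (17/24)·log₂(17/24) + (1/12)·log₂(1/12)]
  = 0.4715 + 0.3524 + 0.2987
  = 1.1226 bits
H(X,Y) = -[(25/288)·log₂(25/288) + (85/288)·log₂(85/288) + (5/144)·log₂(5/144) + (5/72)·log₂(5/72) + (17/72)·log₂(17/72) + (1/36)·log₂(1/36) + (5/96)·log₂(5/96) + (17/96)·log₂(17/96) + (1/48)·log₂(1/48)]
  = 0.3061 + 0.5196 + 0.1683 + 0.2672 + 0.4917 + 0.1436 + 0.2220 + 0.4423 + 0.1164
  = 2.6772 bits

I(X;Y) = H(X) + H(Y) - H(X,Y)
  = 1.5546 + 1.1226 - 2.6772
  = 0.0000 bits

Distribution 2 (P, Q):
Marginal P(P) (row sums):
  P(P=0) = 5/6 + 0 = 5/6
  P(P=1) = 0 + 1/6 = 1/6
Marginal P(Q) (column sums):
  P(Q=0) = 5/6 + 0 = 5/6
  P(Q=1) = 0 + 1/6 = 1/6

H(P) = -[(5/6)·log₂(5/6) + (1/6)·log₂(1/6)]
  = 0.2192 + 0.4308
  = 0.6500 bits
H(Q) = -[(5/6)·log₂(5/6) + (1/6)·log₂(1/6)]
  = 0.2192 + 0.4308
  = 0.6500 bits
H(P,Q) = -[(5/6)·log₂(5/6) + (1/6)·log₂(1/6)]
  = 0.2192 + 0.4308
  = 0.6500 bits

I(P;Q) = H(P) + H(Q) - H(P,Q)
  = 0.6500 + 0.6500 - 0.6500
  = 0.6500 bits

I(P;Q) = 0.6500 bits > I(X;Y) = 0.0000 bits, so (P, Q) has the higher mutual information (stronger dependence).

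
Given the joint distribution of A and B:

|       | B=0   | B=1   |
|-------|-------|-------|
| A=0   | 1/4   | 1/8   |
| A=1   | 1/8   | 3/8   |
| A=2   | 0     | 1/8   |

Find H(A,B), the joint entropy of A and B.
H(A,B) = -Σ P(A,B) log₂ P(A,B), summed over the non-zero cells:
H(A,B) = -[(1/4)·log₂(1/4) + (1/8)·log₂(1/8) + (1/8)·log₂(1/8) + (3/8)·log₂(3/8) + (1/8)·log₂(1/8)]
  = 0.5000 + 0.3750 + 0.3750 + 0.5306 + 0.3750
  = 2.1556 bits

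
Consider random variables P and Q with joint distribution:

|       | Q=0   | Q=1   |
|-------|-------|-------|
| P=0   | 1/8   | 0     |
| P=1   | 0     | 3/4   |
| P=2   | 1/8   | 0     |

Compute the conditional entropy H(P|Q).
Marginal P(Q) (column sums):
  P(Q=0) = 1/8 + 0 + 1/8 = 1/4
  P(Q=1) = 0 + 3/4 + 0 = 3/4

H(P|Q) = -Σ P(P,Q)·log₂ P(P|Q), where P(P|Q) = P(P,Q) / P(Q)
  (cells with P(P,Q) = 0 contribute 0)
  (P=0,Q=0): P(P|Q) = (1/8)/(1/4) = 1/2;  -(1/8)·log₂(1/2) = 0.1250
  (P=1,Q=1): P(P|Q) = (3/4)/(3/4) = 1;  -(3/4)·log₂(1) = 0.0000
  (P=2,Q=0): P(P|Q) = (1/8)/(1/4) = 1/2;  -(1/8)·log₂(1/2) = 0.1250
H(P|Q) = 0.1250 + 0.0000 + 0.1250
  = 0.2500 bits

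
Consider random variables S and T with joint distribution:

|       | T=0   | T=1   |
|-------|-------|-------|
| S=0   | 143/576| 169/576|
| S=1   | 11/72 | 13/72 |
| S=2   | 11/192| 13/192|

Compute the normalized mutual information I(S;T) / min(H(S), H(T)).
Marginal P(S) (row sums):
  P(S=0) = 143/576 + 169/576 = 13/24
  P(S=1) = 11/72 + 13/72 = 1/3
  P(S=2) = 11/192 + 13/192 = 1/8
Marginal P(T) (column sums):
  P(T=0) = 143/576 + 11/72 + 11/192 = 11/24
  P(T=1) = 169/576 + 13/72 + 13/192 = 13/24

H(S) = -[(13/24)·log₂(13/24) + (1/3)·log₂(1/3) + (1/8)·log₂(1/8)]
  = 0.4791 + 0.5283 + 0.3750
  = 1.3824 bits
H(T) = -[(11/24)·log₂(11/24) + (13/24)·log₂(13/24)]
  = 0.5159 + 0.4791
  = 0.9950 bits
H(S,T) = -[(143/576)·log₂(143/576) + (169/576)·log₂(169/576) + (11/72)·log₂(11/72) + (13/72)·log₂(13/72) + (11/192)·log₂(11/192) + (13/192)·log₂(13/192)]
  = 0.4990 + 0.5190 + 0.4141 + 0.4459 + 0.2364 + 0.2630
  = 2.3774 bits

I(S;T) = H(S) + H(T) - H(S,T)
  = 1.3824 + 0.9950 - 2.3774
  = 0.0000 bits

min(H(S), H(T)) = min(1.3824, 0.9950) = 0.9950 bits
Normalized MI = 0.0000 / 0.9950 = 0.0000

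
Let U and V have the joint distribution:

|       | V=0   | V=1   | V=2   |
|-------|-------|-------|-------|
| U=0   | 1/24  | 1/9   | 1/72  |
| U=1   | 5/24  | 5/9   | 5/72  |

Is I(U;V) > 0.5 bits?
Marginal P(U) (row sums):
  P(U=0) = 1/24 + 1/9 + 1/72 = 1/6
  P(U=1) = 5/24 + 5/9 + 5/72 = 5/6
Marginal P(V) (column sums):
  P(V=0) = 1/24 + 5/24 = 1/4
  P(V=1) = 1/9 + 5/9 = 2/3
  P(V=2) = 1/72 + 5/72 = 1/12

H(U) = -[(1/6)·log₂(1/6) + (5/6)·log₂(5/6)]
  = 0.4308 + 0.2192
  = 0.6500 bits
H(V) = -[(1/4)·log₂(1/4) + (2/3)·log₂(2/3) + (1/12)·log₂(1/12)]
  = 0.5000 + 0.3900 + 0.2987
  = 1.1887 bits
H(U,V) = -[(1/24)·log₂(1/24) + (1/9)·log₂(1/9) + (1/72)·log₂(1/72) + (5/24)·log₂(5/24) + (5/9)·log₂(5/9) + (5/72)·log₂(5/72)]
  = 0.1910 + 0.3522 + 0.0857 + 0.4715 + 0.4711 + 0.2672
  = 1.8387 bits

I(U;V) = H(U) + H(V) - H(U,V)
  = 0.6500 + 1.1887 - 1.8387
  = 0.0000 bits

No. I(U;V) = 0.0000 bits, which is ≤ 0.5 bits.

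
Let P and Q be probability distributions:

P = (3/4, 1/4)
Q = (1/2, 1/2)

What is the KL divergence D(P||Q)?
D(P||Q) = Σ P(i) log₂(P(i)/Q(i))
  i=0: (3/4) × log₂((3/4)/(1/2)) = (3/4) × log₂(3/2) = 0.4387
  i=1: (1/4) × log₂((1/4)/(1/2)) = (1/4) × log₂(1/2) = -0.2500
D(P||Q) = 0.4387 - 0.2500
  = 0.1887 bits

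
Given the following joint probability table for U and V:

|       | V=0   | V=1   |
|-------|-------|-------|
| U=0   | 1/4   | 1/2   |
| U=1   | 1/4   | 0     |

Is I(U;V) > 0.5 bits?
Marginal P(U) (row sums):
  P(U=0) = 1/4 + 1/2 = 3/4
  P(U=1) = 1/4 + 0 = 1/4
Marginal P(V) (column sums):
  P(V=0) = 1/4 + 1/4 = 1/2
  P(V=1) = 1/2 + 0 = 1/2

H(U) = -[(3/4)·log₂(3/4) + (1/4)·log₂(1/4)]
  = 0.3113 + 0.5000
  = 0.8113 bits
H(V) = -[(1/2)·log₂(1/2) + (1/2)·log₂(1/2)]
  = 0.5000 + 0.5000
  = 1.0000 bits
H(U,V) = -[(1/4)·log₂(1/4) + (1/2)·log₂(1/2) + (1/4)·log₂(1/4)]
  = 0.5000 + 0.5000 + 0.5000
  = 1.5000 bits

I(U;V) = H(U) + H(V) - H(U,V)
  = 0.8113 + 1.0000 - 1.5000
  = 0.3113 bits

No. I(U;V) = 0.3113 bits, which is ≤ 0.5 bits.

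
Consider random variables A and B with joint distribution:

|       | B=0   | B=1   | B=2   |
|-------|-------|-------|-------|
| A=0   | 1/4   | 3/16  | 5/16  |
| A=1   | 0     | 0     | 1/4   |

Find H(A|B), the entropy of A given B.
Marginal P(B) (column sums):
  P(B=0) = 1/4 + 0 = 1/4
  P(B=1) = 3/16 + 0 = 3/16
  P(B=2) = 5/16 + 1/4 = 9/16

H(A|B) = -Σ P(A,B)·log₂ P(A|B), where P(A|B) = P(A,B) / P(B)
  (cells with P(A,B) = 0 contribute 0)
  (A=0,B=0): P(A|B) = (1/4)/(1/4) = 1;  -(1/4)·log₂(1) = 0.0000
  (A=0,B=1): P(A|B) = (3/16)/(3/16) = 1;  -(3/16)·log₂(1) = 0.0000
  (A=0,B=2): P(A|B) = (5/16)/(9/16) = 5/9;  -(5/16)·log₂(5/9) = 0.2650
  (A=1,B=2): P(A|B) = (1/4)/(9/16) = 4/9;  -(1/4)·log₂(4/9) = 0.2925
H(A|B) = 0.0000 + 0.0000 + 0.2650 + 0.2925
  = 0.5575 bits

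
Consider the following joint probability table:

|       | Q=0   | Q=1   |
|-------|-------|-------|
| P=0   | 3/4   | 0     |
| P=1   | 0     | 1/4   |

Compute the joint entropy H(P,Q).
H(P,Q) = -Σ P(P,Q) log₂ P(P,Q), summed over the non-zero cells:
H(P,Q) = -[(3/4)·log₂(3/4) + (1/4)·log₂(1/4)]
  = 0.3113 + 0.5000
  = 0.8113 bits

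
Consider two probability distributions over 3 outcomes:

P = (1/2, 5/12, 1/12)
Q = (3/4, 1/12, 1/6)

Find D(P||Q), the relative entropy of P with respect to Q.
D(P||Q) = Σ P(i) log₂(P(i)/Q(i))
  i=0: (1/2) × log₂((1/2)/(3/4)) = (1/2) × log₂(2/3) = -0.2925
  i=1: (5/12) × log₂((5/12)/(1/12)) = (5/12) × log₂(5) = 0.9675
  i=2: (1/12) × log₂((1/12)/(1/6)) = (1/12) × log₂(1/2) = -0.0833
D(P||Q) = -0.2925 + 0.9675 - 0.0833
  = 0.5917 bits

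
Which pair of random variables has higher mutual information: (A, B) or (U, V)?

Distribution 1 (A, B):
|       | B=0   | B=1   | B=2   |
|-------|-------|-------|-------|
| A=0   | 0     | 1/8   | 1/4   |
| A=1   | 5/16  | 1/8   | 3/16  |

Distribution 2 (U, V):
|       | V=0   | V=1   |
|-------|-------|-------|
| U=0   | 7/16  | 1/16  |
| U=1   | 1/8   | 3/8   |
Distribution 1 (A, B):
Marginal P(A) (row sums):
  P(A=0) = 0 + 1/8 + 1/4 = 3/8
  P(A=1) = 5/16 + 1/8 + 3/16 = 5/8
Marginal P(B) (column sums):
  P(B=0) = 0 + 5/16 = 5/16
  P(B=1) = 1/8 + 1/8 = 1/4
  P(B=2) = 1/4 + 3/16 = 7/16

H(A) = -[(3/8)·log₂(3/8) + (5/8)·log₂(5/8)]
  = 0.5306 + 0.4238
  = 0.9544 bits
H(B) = -[(5/16)·log₂(5/16) + (1/4)·log₂(1/4) + (7/16)·log₂(7/16)]
  = 0.5244 + 0.5000 + 0.5218
  = 1.5462 bits
H(A,B) = -[(1/8)·log₂(1/8) + (1/4)·log₂(1/4) + (5/16)·log₂(5/16) + (1/8)·log₂(1/8) + (3/16)·log₂(3/16)]
  = 0.3750 + 0.5000 + 0.5244 + 0.3750 + 0.4528
  = 2.2272 bits

I(A;B) = H(A) + H(B) - H(A,B)
  = 0.9544 + 1.5462 - 2.2272
  = 0.2734 bits

Distribution 2 (U, V):
Marginal P(U) (row sums):
  P(U=0) = 7/16 + 1/16 = 1/2
  P(U=1) = 1/8 + 3/8 = 1/2
Marginal P(V) (column sums):
  P(V=0) = 7/16 + 1/8 = 9/16
  P(V=1) = 1/16 + 3/8 = 7/16

H(U) = -[(1/2)·log₂(1/2) + (1/2)·log₂(1/2)]
  = 0.5000 + 0.5000
  = 1.0000 bits
H(V) = -[(9/16)·log₂(9/16) + (7/16)·log₂(7/16)]
  = 0.4669 + 0.5218
  = 0.9887 bits
H(U,V) = -[(7/16)·log₂(7/16) + (1/16)·log₂(1/16) + (1/8)·log₂(1/8) + (3/8)·log₂(3/8)]
  = 0.5218 + 0.2500 + 0.3750 + 0.5306
  = 1.6774 bits

I(U;V) = H(U) + H(V) - H(U,V)
  = 1.0000 + 0.9887 - 1.6774
  = 0.3113 bits

I(U;V) = 0.3113 bits > I(A;B) = 0.2734 bits, so (U, V) has the higher mutual information (stronger dependence).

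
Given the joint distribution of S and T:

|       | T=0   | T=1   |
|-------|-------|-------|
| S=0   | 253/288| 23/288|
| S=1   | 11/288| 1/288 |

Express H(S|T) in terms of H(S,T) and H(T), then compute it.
H(S|T) = H(S,T) - H(T)

Marginal P(T) (column sums):
  P(T=0) = 253/288 + 11/288 = 11/12
  P(T=1) = 23/288 + 1/288 = 1/12

H(S,T) = -[(253/288)·log₂(253/288) + (23/288)·log₂(23/288) + (11/288)·log₂(11/288) + (1/288)·log₂(1/288)]
  = 0.1642 + 0.2912 + 0.1799 + 0.0284
  = 0.6637 bits
H(T) = -[(11/12)·log₂(11/12) + (1/12)·log₂(1/12)]
  = 0.1151 + 0.2987
  = 0.4138 bits

H(S|T) = 0.6637 - 0.4138 = 0.2499 bits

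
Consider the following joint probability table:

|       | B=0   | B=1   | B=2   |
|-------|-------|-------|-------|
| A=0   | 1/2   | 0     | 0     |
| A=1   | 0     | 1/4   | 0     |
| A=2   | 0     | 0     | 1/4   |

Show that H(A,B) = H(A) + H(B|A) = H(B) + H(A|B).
Marginal P(A) (row sums):
  P(A=0) = 1/2 + 0 + 0 = 1/2
  P(A=1) = 0 + 1/4 + 0 = 1/4
  P(A=2) = 0 + 0 + 1/4 = 1/4
Marginal P(B) (column sums):
  P(B=0) = 1/2 + 0 + 0 = 1/2
  P(B=1) = 0 + 1/4 + 0 = 1/4
  P(B=2) = 0 + 0 + 1/4 = 1/4

Decomposition 1: H(A) + H(B|A)
H(A) = -[(1/2)·log₂(1/2) + (1/4)·log₂(1/4) + (1/4)·log₂(1/4)]
  = 0.5000 + 0.5000 + 0.5000
  = 1.5000 bits
H(B|A) = -Σ P(A,B)·log₂ P(B|A), where P(B|A) = P(A,B) / P(A)
  (cells with P(A,B) = 0 contribute 0)
  (A=0,B=0): P(B|A) = (1/2)/(1/2) = 1;  -(1/2)·log₂(1) = 0.0000
  (A=1,B=1): P(B|A) = (1/4)/(1/4) = 1;  -(1/4)·log₂(1) = 0.0000
  (A=2,B=2): P(B|A) = (1/4)/(1/4) = 1;  -(1/4)·log₂(1) = 0.0000
H(B|A) = 0.0000 + 0.0000 + 0.0000
  = 0.0000 bits
H(A) + H(B|A) = 1.5000 + 0.0000 = 1.5000 bits

Decomposition 2: H(B) + H(A|B)
H(B) = -[(1/2)·log₂(1/2) + (1/4)·log₂(1/4) + (1/4)·log₂(1/4)]
  = 0.5000 + 0.5000 + 0.5000
  = 1.5000 bits
H(A|B) = -Σ P(A,B)·log₂ P(A|B), where P(A|B) = P(A,B) / P(B)
  (cells with P(A,B) = 0 contribute 0)
  (A=0,B=0): P(A|B) = (1/2)/(1/2) = 1;  -(1/2)·log₂(1) = 0.0000
  (A=1,B=1): P(A|B) = (1/4)/(1/4) = 1;  -(1/4)·log₂(1) = 0.0000
  (A=2,B=2): P(A|B) = (1/4)/(1/4) = 1;  -(1/4)·log₂(1) = 0.0000
H(A|B) = 0.0000 + 0.0000 + 0.0000
  = 0.0000 bits
H(B) + H(A|B) = 1.5000 + 0.0000 = 1.5000 bits

Direct computation of the joint entropy:
H(A,B) = -[(1/2)·log₂(1/2) + (1/4)·log₂(1/4) + (1/4)·log₂(1/4)]
  = 0.5000 + 0.5000 + 0.5000
  = 1.5000 bits

All three agree: H(A,B) = 1.5000 bits ✓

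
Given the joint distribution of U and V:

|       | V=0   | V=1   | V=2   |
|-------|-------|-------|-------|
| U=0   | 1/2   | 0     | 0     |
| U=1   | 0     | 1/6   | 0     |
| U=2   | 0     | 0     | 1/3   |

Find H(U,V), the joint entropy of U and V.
H(U,V) = -Σ P(U,V) log₂ P(U,V), summed over the non-zero cells:
H(U,V) = -[(1/2)·log₂(1/2) + (1/6)·log₂(1/6) + (1/3)·log₂(1/3)]
  = 0.5000 + 0.4308 + 0.5283
  = 1.4591 bits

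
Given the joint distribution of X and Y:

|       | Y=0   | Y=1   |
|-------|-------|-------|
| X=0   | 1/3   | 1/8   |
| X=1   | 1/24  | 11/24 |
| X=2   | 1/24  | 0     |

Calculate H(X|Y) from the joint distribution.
Marginal P(Y) (column sums):
  P(Y=0) = 1/3 + 1/24 + 1/24 = 5/12
  P(Y=1) = 1/8 + 11/24 + 0 = 7/12

H(X|Y) = -Σ P(X,Y)·log₂ P(X|Y), where P(X|Y) = P(X,Y) / P(Y)
  (cells with P(X,Y) = 0 contribute 0)
  (X=0,Y=0): P(X|Y) = (1/3)/(5/12) = 4/5;  -(1/3)·log₂(4/5) = 0.1073
  (X=0,Y=1): P(X|Y) = (1/8)/(7/12) = 3/14;  -(1/8)·log₂(3/14) = 0.2778
  (X=1,Y=0): P(X|Y) = (1/24)/(5/12) = 1/10;  -(1/24)·log₂(1/10) = 0.1384
  (X=1,Y=1): P(X|Y) = (11/24)/(7/12) = 11/14;  -(11/24)·log₂(11/14) = 0.1595
  (X=2,Y=0): P(X|Y) = (1/24)/(5/12) = 1/10;  -(1/24)·log₂(1/10) = 0.1384
H(X|Y) = 0.1073 + 0.2778 + 0.1384 + 0.1595 + 0.1384
  = 0.8214 bits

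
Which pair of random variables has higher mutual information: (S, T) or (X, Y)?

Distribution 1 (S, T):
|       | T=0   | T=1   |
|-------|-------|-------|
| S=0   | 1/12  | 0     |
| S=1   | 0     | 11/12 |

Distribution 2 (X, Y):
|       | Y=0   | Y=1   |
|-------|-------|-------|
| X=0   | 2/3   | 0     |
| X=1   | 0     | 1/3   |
Distribution 1 (S, T):
Marginal P(S) (row sums):
  P(S=0) = 1/12 + 0 = 1/12
  P(S=1) = 0 + 11/12 = 11/12
Marginal P(T) (column sums):
  P(T=0) = 1/12 + 0 = 1/12
  P(T=1) = 0 + 11/12 = 11/12

H(S) = -[(1/12)·log₂(1/12) + (11/12)·log₂(11/12)]
  = 0.2987 + 0.1151
  = 0.4138 bits
H(T) = -[(1/12)·log₂(1/12) + (11/12)·log₂(11/12)]
  = 0.2987 + 0.1151
  = 0.4138 bits
H(S,T) = -[(1/12)·log₂(1/12) + (11/12)·log₂(11/12)]
  = 0.2987 + 0.1151
  = 0.4138 bits

I(S;T) = H(S) + H(T) - H(S,T)
  = 0.4138 + 0.4138 - 0.4138
  = 0.4138 bits

Distribution 2 (X, Y):
Marginal P(X) (row sums):
  P(X=0) = 2/3 + 0 = 2/3
  P(X=1) = 0 + 1/3 = 1/3
Marginal P(Y) (column sums):
  P(Y=0) = 2/3 + 0 = 2/3
  P(Y=1) = 0 + 1/3 = 1/3

H(X) = -[(2/3)·log₂(2/3) + (1/3)·log₂(1/3)]
  = 0.3900 + 0.5283
  = 0.9183 bits
H(Y) = -[(2/3)·log₂(2/3) + (1/3)·log₂(1/3)]
  = 0.3900 + 0.5283
  = 0.9183 bits
H(X,Y) = -[(2/3)·log₂(2/3) + (1/3)·log₂(1/3)]
  = 0.3900 + 0.5283
  = 0.9183 bits

I(X;Y) = H(X) + H(Y) - H(X,Y)
  = 0.9183 + 0.9183 - 0.9183
  = 0.9183 bits

I(X;Y) = 0.9183 bits > I(S;T) = 0.4138 bits, so (X, Y) has the higher mutual information (stronger dependence).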